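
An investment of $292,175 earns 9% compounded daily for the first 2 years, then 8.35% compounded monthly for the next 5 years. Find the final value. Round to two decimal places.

$530,269.25

After 2 years at 9%: 292,175 × 1.1971907994 ≈ 349,789.2218.
Then 5 years at 8.35%: 349,789.2218 × 1.51596795809 ≈ 530,269.2524.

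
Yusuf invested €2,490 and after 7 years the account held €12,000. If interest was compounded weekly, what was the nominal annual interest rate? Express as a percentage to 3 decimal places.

(1 + r/52)^364 = 12,000/2,490 = 4.81928.
1 + r/52 = 4.81928^(1/364) ≈ 1.00433, so r/52 ≈ 0.00432974.
r ≈ 52·0.00432974 = 22.51466%.

22.515%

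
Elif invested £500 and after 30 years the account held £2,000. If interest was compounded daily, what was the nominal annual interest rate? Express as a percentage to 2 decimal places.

4.62%

(1 + r/365)^10950 = 2,000/500 = 4.
1 + r/365 = 4^(1/10950) ≈ 1.000127, so r/365 ≈ 0.00012661.
r ≈ 365·0.00012661 = 4.62127%.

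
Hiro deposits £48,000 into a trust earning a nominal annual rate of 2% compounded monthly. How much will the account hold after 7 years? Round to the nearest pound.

Growth factor = (1 + 0.02/12)^84 ≈ 1.150139757.
A ≈ 48,000 × 1.150139757 ≈ 55,206.7083.

£55,207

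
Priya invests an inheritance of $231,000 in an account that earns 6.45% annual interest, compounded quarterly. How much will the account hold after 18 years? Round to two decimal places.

Growth factor = (1 + 0.016125)^72 ≈ 3.16368934901.
A ≈ 231,000 × 3.16368934901 ≈ 730,812.2396.

$730,812.24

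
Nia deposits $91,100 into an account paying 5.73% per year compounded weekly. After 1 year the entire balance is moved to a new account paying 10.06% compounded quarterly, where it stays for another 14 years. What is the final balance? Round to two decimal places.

After 1 years at 5.73%: 91,100 × 1.05894004796 ≈ 96,469.4384.
Then 14 years at 10.06%: 96,469.4384 × 4.01878985986 ≈ 387,690.4007.

$387,690.40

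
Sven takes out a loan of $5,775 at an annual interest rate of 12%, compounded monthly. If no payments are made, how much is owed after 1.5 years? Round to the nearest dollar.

Periodic rate = 12%/12 = 0.01; periods = 12·1.5 = 18.
A = 5,775·(1 + 0.01)^18 ≈ 5,775·1.196147476 ≈ 6,907.7517.

$6,908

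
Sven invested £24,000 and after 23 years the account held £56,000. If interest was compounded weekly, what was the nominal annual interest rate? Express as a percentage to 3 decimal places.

3.685%

The 1196-period growth factor is 56,000/24,000 = 2.33333.
r/52 = 2.33333^(1/1196) − 1 ≈ 0.000708694, so r ≈ 52·0.000708694 = 3.68521%.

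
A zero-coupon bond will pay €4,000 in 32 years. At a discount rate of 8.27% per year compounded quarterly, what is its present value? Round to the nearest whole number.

Growth factor = (1 + 0.020675)^128 ≈ 13.72767902.
P = 4,000/13.72767902 ≈ 291.3821.

€291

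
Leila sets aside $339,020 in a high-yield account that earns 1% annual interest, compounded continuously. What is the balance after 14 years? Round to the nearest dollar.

A = P·e^(rt) = 339,020·e^(0.01·14) = 339,020·e^0.14.
e^0.14 ≈ 1.15027379886, so A ≈ 389,965.8233.

$389,966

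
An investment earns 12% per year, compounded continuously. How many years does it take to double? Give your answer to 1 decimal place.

5.8 years

e^(0.12t) = 2, so 0.12t = ln 2 ≈ 0.69315.
t ≈ 0.69315/0.12 ≈ 5.7762.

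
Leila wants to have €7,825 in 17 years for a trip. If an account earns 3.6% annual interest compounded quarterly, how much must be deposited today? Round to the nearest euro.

Growth factor = (1 + 0.009)^68 ≈ 1.839074421.
P = 7,825/1.839074421 ≈ 4,254.8577.

€4,255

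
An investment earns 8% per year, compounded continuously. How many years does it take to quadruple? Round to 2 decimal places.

e^(0.08t) = 4, so 0.08t = ln 4 ≈ 1.3863.
t ≈ 1.3863/0.08 ≈ 17.3287.

17.33 years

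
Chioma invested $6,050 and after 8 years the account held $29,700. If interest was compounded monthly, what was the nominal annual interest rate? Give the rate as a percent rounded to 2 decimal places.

20.05%

The 96-period growth factor is 29,700/6,050 = 4.90909.
r/12 = 4.90909^(1/96) − 1 ≈ 0.0167119, so r ≈ 12·0.0167119 = 20.05434%.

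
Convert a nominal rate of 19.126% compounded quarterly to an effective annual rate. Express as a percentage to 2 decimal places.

20.54%

One year is 4 periods at 0.047815 each: (1 + 0.047815)^4 ≈ 1.20542.
EAR = 1.20542 − 1 ≈ 20.54201%.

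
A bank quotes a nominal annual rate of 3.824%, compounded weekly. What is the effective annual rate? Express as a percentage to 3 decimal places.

One year is 52 periods at 0.000735385 each: (1 + 0.000735385)^52 ≈ 1.038966.
EAR = 1.038966 − 1 ≈ 3.89660%.

3.897%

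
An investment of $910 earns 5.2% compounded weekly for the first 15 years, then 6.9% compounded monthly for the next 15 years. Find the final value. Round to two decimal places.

$5,569.67

Phase 1: 910·(1 + 0.001)^780 ≈ 1,984.3662.
Phase 2: 1,984.3662·(1 + 0.00575)^180 ≈ 5,569.6673.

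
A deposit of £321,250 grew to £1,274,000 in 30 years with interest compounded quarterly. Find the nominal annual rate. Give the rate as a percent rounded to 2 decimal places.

4.62%

(1 + r/4)^120 = 1,274,000/321,250 = 3.96576.
1 + r/4 = 3.96576^(1/120) ≈ 1.011547, so r/4 ≈ 0.011547.
r ≈ 4·0.011547 = 4.61879%.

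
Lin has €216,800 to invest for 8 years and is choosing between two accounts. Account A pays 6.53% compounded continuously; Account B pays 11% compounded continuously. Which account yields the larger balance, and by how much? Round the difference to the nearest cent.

A: e^(0.0653·8) = e^0.5224 ≈ 1.68606936418, so 216,800 × 1.68606936418 ≈ 365,539.8382.
B: e^(0.11·8) = e^0.88 ≈ 2.41089970642, so 216,800 × 2.41089970642 ≈ 522,683.0564.
Difference ≈ 157,143.2182 in favor of B.

Account B, by €157,143.22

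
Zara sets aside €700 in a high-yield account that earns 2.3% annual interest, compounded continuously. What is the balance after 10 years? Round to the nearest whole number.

€881

A = P·e^(rt) = 700·e^(0.023·10) = 700·e^0.23.
e^0.23 ≈ 1.25860001, so A ≈ 881.0200.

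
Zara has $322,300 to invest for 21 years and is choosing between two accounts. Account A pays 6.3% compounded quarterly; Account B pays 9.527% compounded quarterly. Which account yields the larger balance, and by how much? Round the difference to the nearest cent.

Account B, by $1,130,130.06

A: (1 + 0.01575)^84 ≈ 3.716154861756, so 322,300 × 3.716154861756 ≈ 1,197,716.7119.
B: (1 + 0.0238175)^84 ≈ 7.222608664439, so 322,300 × 7.222608664439 ≈ 2,327,846.7725.
Difference ≈ 1,130,130.0606 in favor of B.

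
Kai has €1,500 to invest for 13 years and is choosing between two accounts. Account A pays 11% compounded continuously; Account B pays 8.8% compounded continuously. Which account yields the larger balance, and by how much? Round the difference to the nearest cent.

Account A, by €1,559.10

Account A growth factor: e^(0.11·13) = e^1.43 ≈ 4.178699192; balance ≈ 6,268.0488.
Account B growth factor: e^(0.088·13) = e^1.144 ≈ 3.139300486; balance ≈ 4,708.9507.
Account A is larger by 1,559.0981.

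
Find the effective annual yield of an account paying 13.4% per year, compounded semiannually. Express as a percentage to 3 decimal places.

EAR = (1 + 13.4%/2)^2 − 1 = (1 + 0.067)^2 − 1.
(1 + 0.067)^2 ≈ 1.138489, so EAR ≈ 13.84890%.

13.849%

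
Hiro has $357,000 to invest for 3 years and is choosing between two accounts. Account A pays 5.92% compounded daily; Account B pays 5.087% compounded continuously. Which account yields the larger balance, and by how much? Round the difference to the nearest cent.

Account A growth factor: (1 + 0.0592/365)^1095 ≈ 1.19433028692; balance ≈ 426,375.9124.
Account B growth factor: e^(0.05087·3) = e^0.15261 ≈ 1.16487059081; balance ≈ 415,858.8009.
Account A is larger by 10,517.1115.

Account A, by $10,517.11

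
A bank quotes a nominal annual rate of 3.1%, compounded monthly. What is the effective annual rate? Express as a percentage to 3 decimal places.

One year is 12 periods at 0.00258333 each: (1 + 0.00258333)^12 ≈ 1.031444.
EAR = 1.031444 − 1 ≈ 3.14443%.

3.144%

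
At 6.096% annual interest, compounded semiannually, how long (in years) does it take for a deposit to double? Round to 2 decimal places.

11.54 years

(1 + 0.03048)^(2t) = 2.
2t = ln 2 / ln(1 + 0.03048) ≈ 0.69315/0.0300247 ≈ 23.0859.
t ≈ 11.5429.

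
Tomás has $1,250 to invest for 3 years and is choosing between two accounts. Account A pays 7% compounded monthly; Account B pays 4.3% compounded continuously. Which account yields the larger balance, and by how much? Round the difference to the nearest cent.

Account A, by $119.04

A: (1 + 0.07/12)^36 ≈ 1.232925587, so 1,250 × 1.232925587 ≈ 1,541.1570.
B: e^(0.043·3) = e^0.129 ≈ 1.137690124, so 1,250 × 1.137690124 ≈ 1,422.1127.
Difference ≈ 119.0443 in favor of A.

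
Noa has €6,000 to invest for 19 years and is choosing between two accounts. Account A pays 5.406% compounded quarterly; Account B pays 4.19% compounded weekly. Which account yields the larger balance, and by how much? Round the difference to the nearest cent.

Account A growth factor: (1 + 0.013515)^76 ≈ 2.7739186951; balance ≈ 16,643.5122.
Account B growth factor: (1 + 0.0419/52)^988 ≈ 2.2161676841; balance ≈ 13,297.0061.
Account A is larger by 3,346.5061.

Account A, by €3,346.51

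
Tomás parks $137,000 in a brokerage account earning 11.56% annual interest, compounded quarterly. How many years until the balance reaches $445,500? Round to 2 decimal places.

We need (1 + 0.0289)^(4t) = 3.2518, so 4t = ln 3.2518 / ln 1.0289 ≈ 41.3901.
t ≈ 41.3901/4 = 10.3475 years.

10.35 years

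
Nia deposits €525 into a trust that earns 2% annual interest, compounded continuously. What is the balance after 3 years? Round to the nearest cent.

€557.46

A = P·e^(rt) = 525·e^(0.02·3) = 525·e^0.06.
e^0.06 ≈ 1.06183655, so A ≈ 557.4642.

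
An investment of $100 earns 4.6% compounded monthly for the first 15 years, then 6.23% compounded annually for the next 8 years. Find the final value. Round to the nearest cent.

$322.90

After 15 years at 4.6%: 100 × 1.9910873 ≈ 199.1087.
Then 8 years at 6.23%: 199.1087 × 1.6217259 ≈ 322.8998.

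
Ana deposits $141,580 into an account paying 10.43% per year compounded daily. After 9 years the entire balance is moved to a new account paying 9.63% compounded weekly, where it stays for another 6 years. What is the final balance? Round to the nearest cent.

$644,642.87

After 9 years at 10.43%: 141,580 × 2.55631279854 ≈ 361,922.7660.
Then 6 years at 9.63%: 361,922.7660 × 1.78116142779 ≈ 644,642.8707.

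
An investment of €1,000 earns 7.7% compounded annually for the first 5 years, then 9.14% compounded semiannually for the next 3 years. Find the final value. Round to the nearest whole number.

€1,895

Phase 1: 1,000·(1 + 0.077)^5 ≈ 1,449.0338.
Phase 2: 1,449.0338·(1 + 0.0457)^6 ≈ 1,894.6158.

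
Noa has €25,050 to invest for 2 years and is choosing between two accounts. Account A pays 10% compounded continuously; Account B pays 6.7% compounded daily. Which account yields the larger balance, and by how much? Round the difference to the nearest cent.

Account A, by €1,954.50

A: e^(0.1·2) = e^0.2 ≈ 1.2214027582, so 25,050 × 1.2214027582 ≈ 30,596.1391.
B: (1 + 0.067/365)^730 ≈ 1.1433787593, so 25,050 × 1.1433787593 ≈ 28,641.6379.
Difference ≈ 1,954.5012 in favor of A.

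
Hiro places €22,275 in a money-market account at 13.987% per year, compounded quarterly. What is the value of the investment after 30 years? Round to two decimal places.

Growth factor = (1 + 0.0349675)^120 ≈ 61.83088710641.
A ≈ 22,275 × 61.83088710641 ≈ 1,377,283.0103.

€1,377,283.01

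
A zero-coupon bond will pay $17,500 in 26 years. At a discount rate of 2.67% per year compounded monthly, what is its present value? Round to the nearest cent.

Periodic rate = 2.67%/12 = 0.002225; 312 periods.
P = 17,500/(1 + 0.002225)^312 ≈ 17,500/2.0005634106 ≈ 8,747.5358.

$8,747.54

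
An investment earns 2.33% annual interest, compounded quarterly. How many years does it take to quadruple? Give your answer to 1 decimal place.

59.7 years

(1 + 0.005825)^(4t) = 4.
4t = ln 4 / ln(1 + 0.005825) ≈ 1.3863/0.0058081 ≈ 238.6829.
t ≈ 59.6707.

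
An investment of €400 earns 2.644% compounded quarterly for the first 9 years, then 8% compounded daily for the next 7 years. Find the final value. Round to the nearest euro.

Phase 1: 400·(1 + 0.00661)^36 ≈ 507.0662.
Phase 2: 507.0662·(1 + 0.08/365)^2555 ≈ 887.6524.

€888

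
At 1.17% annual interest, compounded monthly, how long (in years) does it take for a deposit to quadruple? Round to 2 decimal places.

118.54 years

(1 + 0.000975)^(12t) = 4.
12t = ln 4 / ln(1 + 0.000975) ≈ 1.3863/0.000974525 ≈ 1422.5334.
t ≈ 118.5445.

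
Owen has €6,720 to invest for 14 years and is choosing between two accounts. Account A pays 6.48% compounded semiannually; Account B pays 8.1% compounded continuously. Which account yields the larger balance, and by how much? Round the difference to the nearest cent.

Account A growth factor: (1 + 0.0324)^28 ≈ 2.4419900182; balance ≈ 16,410.1729.
Account B growth factor: e^(0.081·14) = e^1.134 ≈ 3.1080639244; balance ≈ 20,886.1896.
Account B is larger by 4,476.0166.

Account B, by €4,476.02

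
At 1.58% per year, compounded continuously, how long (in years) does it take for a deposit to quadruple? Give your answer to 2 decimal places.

e^(0.0158t) = 4, so 0.0158t = ln 4 ≈ 1.3863.
t ≈ 1.3863/0.0158 ≈ 87.7401.

87.74 years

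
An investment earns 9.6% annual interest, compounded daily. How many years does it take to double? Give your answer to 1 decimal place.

(1 + 0.000263014)^(365t) = 2.
365t = ln 2 / ln(1 + 0.000263014) ≈ 0.69315/0.000262979 ≈ 2635.7499.
t ≈ 7.2212.

7.2 years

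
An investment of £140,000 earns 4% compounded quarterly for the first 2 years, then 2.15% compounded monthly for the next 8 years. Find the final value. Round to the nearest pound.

Phase 1: 140,000·(1 + 0.01)^8 ≈ 151,599.9388.
Phase 2: 151,599.9388·(1 + 0.0215/12)^96 ≈ 180,024.1790.

£180,024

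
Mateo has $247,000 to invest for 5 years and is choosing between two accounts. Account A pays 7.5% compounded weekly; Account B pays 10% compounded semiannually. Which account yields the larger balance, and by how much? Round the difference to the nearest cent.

Account B, by $43,051.18

Account A growth factor: (1 + 0.075/52)^260 ≈ 1.45459836841; balance ≈ 359,285.7970.
Account B growth factor: (1 + 0.05)^10 ≈ 1.62889462678; balance ≈ 402,336.9728.
Account B is larger by 43,051.1758.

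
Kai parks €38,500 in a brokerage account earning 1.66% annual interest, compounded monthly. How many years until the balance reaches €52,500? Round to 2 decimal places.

(1 + 0.00138333)^(12t) = 52,500/38,500 = 1.3636.
12t·ln(1 + 0.00138333) = ln(1.3636); 12t = 0.31015/0.00138238 ≈ 224.3634.
t ≈ 18.6970 years.

18.70 years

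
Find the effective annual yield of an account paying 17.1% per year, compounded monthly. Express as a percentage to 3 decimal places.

EAR = (1 + 17.1%/12)^12 − 1 = (1 + 0.01425)^12 − 1.
(1 + 0.01425)^12 ≈ 1.18506, so EAR ≈ 18.50596%.

18.506%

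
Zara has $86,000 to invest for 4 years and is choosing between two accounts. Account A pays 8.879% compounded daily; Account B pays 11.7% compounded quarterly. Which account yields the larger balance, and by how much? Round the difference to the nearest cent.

Account A growth factor: (1 + 0.08879/365)^1460 ≈ 1.42634725453; balance ≈ 122,665.8639.
Account B growth factor: (1 + 0.02925)^16 ≈ 1.58611258378; balance ≈ 136,405.6822.
Account B is larger by 13,739.8183.

Account B, by $13,739.82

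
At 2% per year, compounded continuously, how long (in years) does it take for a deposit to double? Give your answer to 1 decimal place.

34.7 years

e^(0.02t) = 2, so 0.02t = ln 2 ≈ 0.69315.
t ≈ 0.69315/0.02 ≈ 34.6574.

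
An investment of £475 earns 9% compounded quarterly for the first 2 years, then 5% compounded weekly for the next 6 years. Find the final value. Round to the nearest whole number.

£766

After 2 years at 9%: 475 × 1.19483114 ≈ 567.5448.
Then 6 years at 5%: 567.5448 × 1.34966426 ≈ 765.9949.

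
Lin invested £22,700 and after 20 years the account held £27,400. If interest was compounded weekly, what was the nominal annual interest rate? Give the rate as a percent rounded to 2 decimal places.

The 1040-period growth factor is 27,400/22,700 = 1.20705.
r/52 = 1.20705^(1/1040) − 1 ≈ 0.000180957, so r ≈ 52·0.000180957 = 0.94098%.

0.94%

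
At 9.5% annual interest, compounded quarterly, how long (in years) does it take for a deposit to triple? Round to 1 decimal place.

(1 + 0.02375)^(4t) = 3.
4t = ln 3 / ln(1 + 0.02375) ≈ 1.0986/0.0234724 ≈ 46.8045.
t ≈ 11.7011.

11.7 years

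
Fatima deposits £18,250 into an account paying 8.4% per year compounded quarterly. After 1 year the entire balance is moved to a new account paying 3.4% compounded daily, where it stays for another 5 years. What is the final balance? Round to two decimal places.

After 1 years at 8.4%: 18,250 × 1.0866832385 ≈ 19,831.9691.
Then 5 years at 3.4%: 19,831.9691 × 1.1852954669 ≈ 23,506.7431.

£23,506.74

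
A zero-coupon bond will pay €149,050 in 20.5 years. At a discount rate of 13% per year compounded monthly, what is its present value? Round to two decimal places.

Growth factor = (1 + 0.13/12)^246 ≈ 14.1634966922.
P = 149,050/14.1634966922 ≈ 10,523.5312.

€10,523.53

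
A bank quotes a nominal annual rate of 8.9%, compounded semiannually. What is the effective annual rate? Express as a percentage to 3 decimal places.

9.098%

EAR = (1 + 8.9%/2)^2 − 1 = (1 + 0.0445)^2 − 1.
(1 + 0.0445)^2 ≈ 1.09098, so EAR ≈ 9.09802%.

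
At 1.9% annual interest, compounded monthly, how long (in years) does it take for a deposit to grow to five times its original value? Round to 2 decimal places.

(1 + 0.00158333)^(12t) = 5.
12t = ln 5 / ln(1 + 0.00158333) ≈ 1.6094/0.00158208 ≈ 1017.2916.
t ≈ 84.7743.

84.77 years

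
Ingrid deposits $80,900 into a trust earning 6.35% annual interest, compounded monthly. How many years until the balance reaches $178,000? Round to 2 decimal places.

12.45 years

(1 + 0.00529167)^(12t) = 178,000/80,900 = 2.2002.
12t·ln(1 + 0.00529167) = ln(2.2002); 12t = 0.78857/0.00527771 ≈ 149.4150.
t ≈ 12.4512 years.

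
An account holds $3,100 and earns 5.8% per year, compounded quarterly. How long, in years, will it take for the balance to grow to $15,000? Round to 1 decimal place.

(1 + 0.0145)^(4t) = 15,000/3,100 = 4.8387.
4t·ln(1 + 0.0145) = ln(4.8387); 4t = 1.5766/0.0143959 ≈ 109.5208.
t ≈ 27.3802 years.

27.4 years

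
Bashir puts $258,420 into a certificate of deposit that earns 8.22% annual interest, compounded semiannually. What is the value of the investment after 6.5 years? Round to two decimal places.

Periodic rate = 8.22%/2 = 0.0411; periods = 2·6.5 = 13.
A = 258,420·(1 + 0.0411)^13 ≈ 258,420·1.68811412668 ≈ 436,242.4526.

$436,242.45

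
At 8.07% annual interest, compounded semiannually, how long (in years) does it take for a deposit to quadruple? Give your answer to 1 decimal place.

17.5 years

(1 + 0.04035)^(2t) = 4.
2t = ln 4 / ln(1 + 0.04035) ≈ 1.3863/0.0395572 ≈ 35.0453.
t ≈ 17.5227.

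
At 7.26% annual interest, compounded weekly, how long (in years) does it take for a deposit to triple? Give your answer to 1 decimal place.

(1 + 0.00139615)^(52t) = 3.
52t = ln 3 / ln(1 + 0.00139615) ≈ 1.0986/0.00139518 ≈ 787.4340.
t ≈ 15.1430.

15.1 years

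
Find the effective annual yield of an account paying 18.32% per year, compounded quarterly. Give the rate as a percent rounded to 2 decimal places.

19.62%

EAR = (1 + 18.32%/4)^4 − 1 = (1 + 0.0458)^4 − 1.
(1 + 0.0458)^4 ≈ 1.196175, so EAR ≈ 19.61745%.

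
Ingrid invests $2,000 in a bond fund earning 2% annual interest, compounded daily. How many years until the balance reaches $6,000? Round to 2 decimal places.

54.93 years

(1 + 0.0000547945)^(365t) = 6,000/2,000 = 3.
365t·ln(1 + 0.0000547945) = ln(3); 365t = 1.0986/5.4793e-05 ≈ 20050.2236.
t ≈ 54.9321 years.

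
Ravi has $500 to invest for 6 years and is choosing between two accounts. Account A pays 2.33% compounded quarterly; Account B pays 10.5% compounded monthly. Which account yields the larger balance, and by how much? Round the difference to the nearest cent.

Account A growth factor: (1 + 0.005825)^24 ≈ 1.14957741; balance ≈ 574.7887.
Account B growth factor: (1 + 0.00875)^72 ≈ 1.87247245; balance ≈ 936.2362.
Account B is larger by 361.4475.

Account B, by $361.45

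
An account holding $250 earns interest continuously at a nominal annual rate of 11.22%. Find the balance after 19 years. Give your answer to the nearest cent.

$2,107.51

A = P·e^(rt) = 250·e^(0.1122·19) = 250·e^2.1318.
e^2.1318 ≈ 8.430027212, so A ≈ 2,107.5068.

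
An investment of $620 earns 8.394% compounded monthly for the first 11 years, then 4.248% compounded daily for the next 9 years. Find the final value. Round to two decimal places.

$2,280.48

Phase 1: 620·(1 + 0.006995)^132 ≈ 1,555.9555.
Phase 2: 1,555.9555·(1 + 0.04248/365)^3285 ≈ 2,280.4837.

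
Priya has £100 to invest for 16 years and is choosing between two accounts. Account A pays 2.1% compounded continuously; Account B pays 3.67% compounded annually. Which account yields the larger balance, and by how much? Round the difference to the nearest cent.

Account B, by £38.08

A: e^(0.021·16) = e^0.336 ≈ 1.39933902, so 100 × 1.39933902 ≈ 139.9339.
B: (1 + 0.0367)^16 ≈ 1.78012122, so 100 × 1.78012122 ≈ 178.0121.
Difference ≈ 38.0782 in favor of B.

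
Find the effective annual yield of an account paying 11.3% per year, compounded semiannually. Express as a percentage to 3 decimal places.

EAR = (1 + 11.3%/2)^2 − 1 = (1 + 0.0565)^2 − 1.
(1 + 0.0565)^2 ≈ 1.116192, so EAR ≈ 11.61922%.

11.619%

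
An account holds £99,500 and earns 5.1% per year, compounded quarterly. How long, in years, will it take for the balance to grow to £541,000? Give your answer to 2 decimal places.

(1 + 0.01275)^(4t) = 541,000/99,500 = 5.4372.
4t·ln(1 + 0.01275) = ln(5.4372); 4t = 1.6933/0.0126694 ≈ 133.6497.
t ≈ 33.4124 years.

33.41 years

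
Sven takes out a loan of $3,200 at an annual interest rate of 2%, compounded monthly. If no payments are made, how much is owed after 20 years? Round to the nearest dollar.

Growth factor = (1 + 0.02/12)^240 ≈ 1.491328057.
A ≈ 3,200 × 1.491328057 ≈ 4,772.2498.

$4,772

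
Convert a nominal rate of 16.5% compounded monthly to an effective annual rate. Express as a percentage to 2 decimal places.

17.81%

EAR = (1 + 16.5%/12)^12 − 1 = (1 + 0.01375)^12 − 1.
(1 + 0.01375)^12 ≈ 1.178068, so EAR ≈ 17.80681%.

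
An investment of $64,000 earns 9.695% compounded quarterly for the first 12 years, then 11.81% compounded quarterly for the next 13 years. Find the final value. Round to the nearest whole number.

$917,341

After 12 years at 9.695%: 64,000 × 3.15669249072 ≈ 202,028.3194.
Then 13 years at 11.81%: 202,028.3194 × 4.5406564896 ≈ 917,341.1996.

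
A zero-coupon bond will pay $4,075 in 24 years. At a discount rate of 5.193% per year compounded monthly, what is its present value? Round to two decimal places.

Growth factor = (1 + 0.0043275)^288 ≈ 3.468183709.
P = 4,075/3.468183709 ≈ 1,174.9666.

$1,174.97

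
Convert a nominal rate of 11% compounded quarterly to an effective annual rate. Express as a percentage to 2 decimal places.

11.46%

One year is 4 periods at 0.0275 each: (1 + 0.0275)^4 ≈ 1.114621.
EAR = 1.114621 − 1 ≈ 11.46213%.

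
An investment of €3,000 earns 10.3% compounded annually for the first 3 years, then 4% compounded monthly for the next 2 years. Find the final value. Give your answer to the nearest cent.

Phase 1: 3,000·(1 + 0.103)^3 ≈ 4,025.7592.
Phase 2: 4,025.7592·(1 + 0.04/12)^24 ≈ 4,360.4727.

€4,360.47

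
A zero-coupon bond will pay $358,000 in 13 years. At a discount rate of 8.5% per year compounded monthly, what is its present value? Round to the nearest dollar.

$119,036

Periodic rate = 8.5%/12 = 0.00708333; 156 periods.
P = 358,000/(1 + 0.085/12)^156 ≈ 358,000/3.00748698494 ≈ 119,036.2591.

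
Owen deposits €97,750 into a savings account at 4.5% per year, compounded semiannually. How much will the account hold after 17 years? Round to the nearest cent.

Growth factor = (1 + 0.0225)^34 ≈ 2.13084945159.
A ≈ 97,750 × 2.13084945159 ≈ 208,290.5339.

€208,290.53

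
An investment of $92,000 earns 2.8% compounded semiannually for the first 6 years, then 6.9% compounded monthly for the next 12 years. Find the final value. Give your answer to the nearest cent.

After 6 years at 2.8%: 92,000 × 1.18155912892 ≈ 108,703.4399.
Then 12 years at 6.9%: 108,703.4399 × 2.28331557471 ≈ 248,204.2573.

$248,204.26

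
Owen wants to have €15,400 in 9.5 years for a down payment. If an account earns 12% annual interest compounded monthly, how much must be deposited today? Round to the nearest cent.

€4,953.18

Periodic rate = 12%/12 = 0.01; 114 periods.
P = 15,400/(1 + 0.01)^114 ≈ 15,400/3.1091137485 ≈ 4,953.1800.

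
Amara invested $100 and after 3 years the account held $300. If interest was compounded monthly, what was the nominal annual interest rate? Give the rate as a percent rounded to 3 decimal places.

37.185%

The 36-period growth factor is 300/100 = 3.
r/12 = 3^(1/36) − 1 ≈ 0.0309874, so r ≈ 12·0.0309874 = 37.18491%.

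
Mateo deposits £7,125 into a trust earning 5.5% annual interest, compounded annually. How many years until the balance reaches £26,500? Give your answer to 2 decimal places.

(1 + 0.055)^t = 26,500/7,125 = 3.7193.
t·ln(1 + 0.055) = ln(3.7193); t = 1.3135/0.0535408 ≈ 24.5334.

24.53 years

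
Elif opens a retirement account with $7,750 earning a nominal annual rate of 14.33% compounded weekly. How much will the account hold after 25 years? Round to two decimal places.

$277,345.94

Growth factor = (1 + 0.1433/52)^1300 ≈ 35.786573404.
A ≈ 7,750 × 35.786573404 ≈ 277,345.9439.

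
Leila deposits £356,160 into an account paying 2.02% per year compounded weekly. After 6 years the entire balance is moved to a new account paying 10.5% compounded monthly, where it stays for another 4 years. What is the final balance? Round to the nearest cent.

£610,775.64

After 6 years at 2.02%: 356,160 × 1.1288240931 ≈ 402,041.9890.
Then 4 years at 10.5%: 402,041.9890 × 1.51918369661 ≈ 610,775.6350.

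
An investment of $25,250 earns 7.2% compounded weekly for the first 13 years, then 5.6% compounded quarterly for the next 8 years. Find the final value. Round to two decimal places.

After 13 years at 7.2%: 25,250 × 2.54811175728 ≈ 64,339.8219.
Then 8 years at 5.6%: 64,339.8219 × 1.56032317834 ≈ 100,390.9154.

$100,390.92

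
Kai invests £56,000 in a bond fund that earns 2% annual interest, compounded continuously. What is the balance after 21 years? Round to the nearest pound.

A = P·e^(rt) = 56,000·e^(0.02·21) = 56,000·e^0.42.
e^0.42 ≈ 1.5219615556, so A ≈ 85,229.8471.

£85,230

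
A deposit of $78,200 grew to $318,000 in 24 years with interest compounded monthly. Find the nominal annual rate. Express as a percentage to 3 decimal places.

5.859%

(1 + r/12)^288 = 318,000/78,200 = 4.0665.
1 + r/12 = 4.0665^(1/288) ≈ 1.004883, so r/12 ≈ 0.00488265.
r ≈ 12·0.00488265 = 5.85918%.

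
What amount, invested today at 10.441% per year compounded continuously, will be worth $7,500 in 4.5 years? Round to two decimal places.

P = A·e^(−rt) = 7,500·e^(−0.469845).
e^(−0.469845) ≈ 0.6250991511, so P ≈ 4,688.2436.

$4,688.24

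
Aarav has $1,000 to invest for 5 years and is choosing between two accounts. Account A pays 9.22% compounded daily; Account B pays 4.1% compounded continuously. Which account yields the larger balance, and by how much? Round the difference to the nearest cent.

Account A, by $358.04

Account A growth factor: (1 + 0.0922/365)^1825 ≈ 1.585566545; balance ≈ 1,585.5665.
Account B growth factor: e^(0.041·5) = e^0.205 ≈ 1.227525065; balance ≈ 1,227.5251.
Account A is larger by 358.0415.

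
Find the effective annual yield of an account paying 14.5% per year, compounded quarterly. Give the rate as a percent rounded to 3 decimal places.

One year is 4 periods at 0.03625 each: (1 + 0.03625)^4 ≈ 1.153077.
EAR = 1.153077 − 1 ≈ 15.30766%.

15.308%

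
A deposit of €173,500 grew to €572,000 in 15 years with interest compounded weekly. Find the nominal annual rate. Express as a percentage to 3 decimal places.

(1 + r/52)^780 = 572,000/173,500 = 3.29683.
1 + r/52 = 3.29683^(1/780) ≈ 1.001531, so r/52 ≈ 0.00153061.
r ≈ 52·0.00153061 = 7.95916%.

7.959%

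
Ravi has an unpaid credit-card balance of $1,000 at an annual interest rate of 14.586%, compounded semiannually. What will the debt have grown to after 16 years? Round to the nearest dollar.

$9,512

Periodic rate = 14.586%/2 = 0.07293; periods = 2·16 = 32.
A = 1,000·(1 + 0.07293)^32 ≈ 1,000·9.512275894 ≈ 9,512.2759.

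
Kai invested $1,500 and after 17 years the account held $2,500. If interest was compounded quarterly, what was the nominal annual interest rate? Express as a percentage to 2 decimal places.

3.02%

The 68-period growth factor is 2,500/1,500 = 1.66667.
r/4 = 1.66667^(1/68) − 1 ≈ 0.00754043, so r ≈ 4·0.00754043 = 3.01617%.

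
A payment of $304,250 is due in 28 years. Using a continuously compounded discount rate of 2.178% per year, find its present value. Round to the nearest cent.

P = A·e^(−rt) = 304,250·e^(−0.60984).
e^(−0.60984) ≈ 0.543437812169, so P ≈ 165,340.9544.

$165,340.95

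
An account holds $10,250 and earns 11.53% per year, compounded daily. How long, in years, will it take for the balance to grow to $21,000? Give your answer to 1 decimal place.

6.2 years

We need (1 + 0.00031589)^(365t) = 2.0488, so 365t = ln 2.0488 / ln 1.000316 ≈ 2270.9078.
t ≈ 2270.9078/365 = 6.2217 years.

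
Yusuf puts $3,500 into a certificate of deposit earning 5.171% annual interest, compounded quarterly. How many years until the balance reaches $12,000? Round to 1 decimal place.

24.0 years

(1 + 0.0129275)^(4t) = 12,000/3,500 = 3.4286.
4t·ln(1 + 0.0129275) = ln(3.4286); 4t = 1.2321/0.0128447 ≈ 95.9266.
t ≈ 23.9816 years.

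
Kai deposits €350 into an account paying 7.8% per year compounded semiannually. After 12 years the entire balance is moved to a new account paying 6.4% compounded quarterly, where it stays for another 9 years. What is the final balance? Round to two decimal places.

After 12 years at 7.8%: 350 × 2.5048005 ≈ 876.6802.
Then 9 years at 6.4%: 876.6802 × 1.770816199 ≈ 1,552.4395.

€1,552.44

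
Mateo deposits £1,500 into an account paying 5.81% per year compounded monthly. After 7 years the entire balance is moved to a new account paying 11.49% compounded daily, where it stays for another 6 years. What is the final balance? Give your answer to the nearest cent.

£4,483.82

Phase 1: 1,500·(1 + 0.0581/12)^84 ≈ 2,250.5705.
Phase 2: 2,250.5705·(1 + 0.1149/365)^2190 ≈ 4,483.8194.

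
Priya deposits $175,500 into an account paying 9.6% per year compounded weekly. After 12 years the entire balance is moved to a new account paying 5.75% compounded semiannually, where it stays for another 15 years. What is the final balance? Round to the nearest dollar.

After 12 years at 9.6%: 175,500 × 3.161156438988 ≈ 554,782.9550.
Then 15 years at 5.75%: 554,782.9550 × 2.340428869813 ≈ 1,298,430.0445.

$1,298,430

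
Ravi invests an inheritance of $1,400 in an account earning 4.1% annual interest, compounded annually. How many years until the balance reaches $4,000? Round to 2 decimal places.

26.13 years

(1 + 0.041)^t = 4,000/1,400 = 2.8571.
t·ln(1 + 0.041) = ln(2.8571); t = 1.0498/0.0401818 ≈ 26.1268.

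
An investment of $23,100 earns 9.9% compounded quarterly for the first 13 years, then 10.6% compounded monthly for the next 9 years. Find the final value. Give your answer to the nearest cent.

$212,932.49

After 13 years at 9.9%: 23,100 × 3.56559657086 ≈ 82,365.2808.
Then 9 years at 10.6%: 82,365.2808 × 2.58522139312 ≈ 212,932.4859.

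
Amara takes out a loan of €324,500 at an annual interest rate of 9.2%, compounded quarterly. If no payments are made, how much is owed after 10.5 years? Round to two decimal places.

€843,317.90

Periodic rate = 9.2%/4 = 0.023; periods = 4·10.5 = 42.
A = 324,500·(1 + 0.023)^42 ≈ 324,500·2.59882248672 ≈ 843,317.8969.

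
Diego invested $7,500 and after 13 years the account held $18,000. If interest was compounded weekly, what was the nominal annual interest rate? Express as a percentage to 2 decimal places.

The 676-period growth factor is 18,000/7,500 = 2.4.
r/52 = 2.4^(1/676) − 1 ≈ 0.00129591, so r ≈ 52·0.00129591 = 6.73874%.

6.74%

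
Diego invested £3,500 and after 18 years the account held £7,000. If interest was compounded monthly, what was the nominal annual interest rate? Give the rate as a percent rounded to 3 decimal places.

The 216-period growth factor is 7,000/3,500 = 2.
r/12 = 2^(1/216) − 1 ≈ 0.00321417, so r ≈ 12·0.00321417 = 3.85700%.

3.857%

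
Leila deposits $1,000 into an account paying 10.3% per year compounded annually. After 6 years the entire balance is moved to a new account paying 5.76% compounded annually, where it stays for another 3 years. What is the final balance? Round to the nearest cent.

After 6 years at 10.3%: 1,000 × 1.800748554 ≈ 1,800.7486.
Then 3 years at 5.76%: 1,800.7486 × 1.182944383 ≈ 2,130.1854.

$2,130.19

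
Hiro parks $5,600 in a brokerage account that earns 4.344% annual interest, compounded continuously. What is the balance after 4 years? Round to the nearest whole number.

$6,663

A = P·e^(rt) = 5,600·e^(0.04344·4) = 5,600·e^0.17376.
e^0.17376 ≈ 1.189769987, so A ≈ 6,662.7119.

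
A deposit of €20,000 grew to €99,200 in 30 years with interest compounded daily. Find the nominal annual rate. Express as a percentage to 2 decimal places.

5.34%

(1 + r/365)^10950 = 99,200/20,000 = 4.96.
1 + r/365 = 4.96^(1/10950) ≈ 1.000146, so r/365 ≈ 0.000146258.
r ≈ 365·0.000146258 = 5.33841%.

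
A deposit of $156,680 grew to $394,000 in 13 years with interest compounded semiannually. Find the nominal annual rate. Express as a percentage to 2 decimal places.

7.22%

(1 + r/2)^26 = 394,000/156,680 = 2.51468.
1 + r/2 = 2.51468^(1/26) ≈ 1.036104, so r/2 ≈ 0.0361036.
r ≈ 2·0.0361036 = 7.22072%.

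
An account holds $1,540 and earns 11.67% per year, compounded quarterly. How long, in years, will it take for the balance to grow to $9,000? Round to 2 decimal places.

15.35 years

We need (1 + 0.029175)^(4t) = 5.8442, so 4t = ln 5.8442 / ln 1.029175 ≈ 61.3906.
t ≈ 61.3906/4 = 15.3477 years.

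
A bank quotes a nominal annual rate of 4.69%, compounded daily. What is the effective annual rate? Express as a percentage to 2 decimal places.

EAR = (1 + 4.69%/365)^365 − 1 = (1 + 0.000128493)^365 − 1.
(1 + 0.000128493)^365 ≈ 1.048014, so EAR ≈ 4.80140%.

4.80%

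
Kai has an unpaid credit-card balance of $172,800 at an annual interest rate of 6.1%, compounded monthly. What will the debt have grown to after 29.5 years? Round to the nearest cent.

Growth factor = (1 + 0.061/12)^354 ≈ 6.019123867923.
A ≈ 172,800 × 6.019123867923 ≈ 1,040,104.6044.

$1,040,104.60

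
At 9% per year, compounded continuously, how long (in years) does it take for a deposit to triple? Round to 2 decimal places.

e^(0.09t) = 3, so 0.09t = ln 3 ≈ 1.0986.
t ≈ 1.0986/0.09 ≈ 12.2068.

12.21 years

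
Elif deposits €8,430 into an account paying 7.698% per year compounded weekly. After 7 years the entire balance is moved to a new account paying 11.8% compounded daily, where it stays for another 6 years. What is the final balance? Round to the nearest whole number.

€29,316

Phase 1: 8,430·(1 + 0.07698/52)^364 ≈ 14,443.6996.
Phase 2: 14,443.6996·(1 + 0.118/365)^2190 ≈ 29,316.3062.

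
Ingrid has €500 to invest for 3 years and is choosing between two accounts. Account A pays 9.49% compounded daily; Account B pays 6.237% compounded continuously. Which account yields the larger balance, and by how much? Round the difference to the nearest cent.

Account A, by €61.78

A: (1 + 0.00026)^1095 ≈ 1.32931397, so 500 × 1.32931397 ≈ 664.6570.
B: e^(0.06237·3) = e^0.18711 ≈ 1.20575991, so 500 × 1.20575991 ≈ 602.8800.
Difference ≈ 61.7770 in favor of A.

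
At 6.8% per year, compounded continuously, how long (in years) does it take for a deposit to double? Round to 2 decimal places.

e^(0.068t) = 2, so 0.068t = ln 2 ≈ 0.69315.
t ≈ 0.69315/0.068 ≈ 10.1933.

10.19 years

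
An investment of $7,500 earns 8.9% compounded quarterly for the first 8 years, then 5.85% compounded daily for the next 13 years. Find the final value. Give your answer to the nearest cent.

$32,444.69

Phase 1: 7,500·(1 + 0.02225)^32 ≈ 15,166.6295.
Phase 2: 15,166.6295·(1 + 0.0585/365)^4745 ≈ 32,444.6854.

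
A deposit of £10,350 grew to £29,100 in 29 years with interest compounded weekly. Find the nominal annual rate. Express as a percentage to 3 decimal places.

3.566%

The 1508-period growth factor is 29,100/10,350 = 2.81159.
r/52 = 2.81159^(1/1508) − 1 ≈ 0.000685747, so r ≈ 52·0.000685747 = 3.56588%.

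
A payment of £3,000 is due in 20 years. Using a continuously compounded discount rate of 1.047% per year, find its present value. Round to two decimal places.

£2,433.21

P = A·e^(−rt) = 3,000·e^(−0.2094).
e^(−0.2094) ≈ 0.8110707425, so P ≈ 2,433.2122.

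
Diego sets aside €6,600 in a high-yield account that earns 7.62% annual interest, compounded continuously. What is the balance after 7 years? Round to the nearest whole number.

A = P·e^(rt) = 6,600·e^(0.0762·7) = 6,600·e^0.5334.
e^0.5334 ≈ 1.7047185094, so A ≈ 11,251.1422.

€11,251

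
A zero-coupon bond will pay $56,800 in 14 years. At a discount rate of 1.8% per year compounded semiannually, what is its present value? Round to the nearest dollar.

$44,197

Growth factor = (1 + 0.009)^28 ≈ 1.2851465498.
P = 56,800/1.2851465498 ≈ 44,197.2941.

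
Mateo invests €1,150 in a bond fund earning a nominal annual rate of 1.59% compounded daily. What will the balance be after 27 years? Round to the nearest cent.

Growth factor = (1 + 0.0159/365)^9855 ≈ 1.536167456.
A ≈ 1,150 × 1.536167456 ≈ 1,766.5926.

€1,766.59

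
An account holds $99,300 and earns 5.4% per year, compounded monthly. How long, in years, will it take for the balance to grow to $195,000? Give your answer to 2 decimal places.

12.53 years

We need (1 + 0.0045)^(12t) = 1.9637, so 12t = ln 1.9637 / ln 1.0045 ≈ 150.3047.
t ≈ 150.3047/12 = 12.5254 years.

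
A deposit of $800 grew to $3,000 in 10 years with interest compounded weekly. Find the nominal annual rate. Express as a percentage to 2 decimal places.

(1 + r/52)^520 = 3,000/800 = 3.75.
1 + r/52 = 3.75^(1/520) ≈ 1.002545, so r/52 ≈ 0.00254507.
r ≈ 52·0.00254507 = 13.23437%.

13.23%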